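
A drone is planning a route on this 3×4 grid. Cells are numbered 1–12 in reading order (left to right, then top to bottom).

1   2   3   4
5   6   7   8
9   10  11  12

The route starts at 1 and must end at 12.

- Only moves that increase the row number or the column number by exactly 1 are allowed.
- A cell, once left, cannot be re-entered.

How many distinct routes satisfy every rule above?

A right/down-only route from 1 to 12 makes exactly 2 down-moves and 3 right-moves in some order.
With no other constraints that would be C(5,2) = 10 routes.
That gives 10 routes.

10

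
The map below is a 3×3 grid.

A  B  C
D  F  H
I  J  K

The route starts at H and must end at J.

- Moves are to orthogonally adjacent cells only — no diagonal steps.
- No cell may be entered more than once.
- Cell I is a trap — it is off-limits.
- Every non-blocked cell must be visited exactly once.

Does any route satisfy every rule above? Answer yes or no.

Colour the cells like a checkerboard: each orthogonal step flips colour, so a Hamiltonian route alternates colours. Here there are 4 cells of one colour and 4 of the other, with start on the same colour as the goal — the counts and endpoints can't be arranged into an alternating sequence of length 8, so no Hamiltonian route exists.

no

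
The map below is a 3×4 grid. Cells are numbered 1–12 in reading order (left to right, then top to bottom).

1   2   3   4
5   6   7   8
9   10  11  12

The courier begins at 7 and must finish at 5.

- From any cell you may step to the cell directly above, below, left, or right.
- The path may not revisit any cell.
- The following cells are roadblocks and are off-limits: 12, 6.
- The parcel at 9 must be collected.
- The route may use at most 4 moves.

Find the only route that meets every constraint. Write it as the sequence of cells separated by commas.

7, 11, 10, 9, 5

Any route must reach 9 and still end at 5 within 4 moves, so the order of the required stops is forced.
Route from 7: down 1 to 11, left 2 to 9, up 1 to 5 — 4 moves in all.
Check: all required cells visited; 4 ≤ 4 moves.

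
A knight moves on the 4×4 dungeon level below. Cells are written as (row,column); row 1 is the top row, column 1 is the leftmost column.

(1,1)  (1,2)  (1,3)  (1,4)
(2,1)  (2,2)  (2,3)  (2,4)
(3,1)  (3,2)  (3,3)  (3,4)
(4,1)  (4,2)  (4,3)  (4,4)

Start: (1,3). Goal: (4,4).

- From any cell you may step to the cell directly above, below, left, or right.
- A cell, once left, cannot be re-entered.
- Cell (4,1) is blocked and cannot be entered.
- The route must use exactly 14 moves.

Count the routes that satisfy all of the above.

2

Need simple routes of exactly 14 moves from (1,3) to (4,4) (Manhattan distance 4, so 5 moves are spent on a detour and 5 undoing it).
Enumerating: (1,3) (1,4) (2,4) (3,4) (3,3) (2,3) (2,2) (1,2) (1,1) (2,1) (3,1) (3,2) (4,2) (4,3) (4,4) | (1,3) (1,4) (2,4) (2,3) (2,2) (1,2) (1,1) (2,1) (3,1) (3,2) (4,2) (4,3) (3,3) (3,4) (4,4).
That gives 2 routes.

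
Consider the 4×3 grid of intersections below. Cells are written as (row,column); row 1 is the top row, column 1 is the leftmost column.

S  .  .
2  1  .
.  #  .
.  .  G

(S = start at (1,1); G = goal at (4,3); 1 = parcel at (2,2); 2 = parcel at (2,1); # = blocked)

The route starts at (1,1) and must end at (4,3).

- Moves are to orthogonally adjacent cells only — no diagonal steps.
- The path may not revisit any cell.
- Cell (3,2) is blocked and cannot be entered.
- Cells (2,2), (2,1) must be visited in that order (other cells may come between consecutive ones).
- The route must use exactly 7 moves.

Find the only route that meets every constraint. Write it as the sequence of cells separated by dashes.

(1,1) - (1,2) - (2,2) - (2,1) - (3,1) - (4,1) - (4,2) - (4,3)

The waypoints must appear in the order (2,2), (2,1), with no cell reused.
Route from (1,1): right to (1,2), down to (2,2), left to (2,1), 2× down (reaching (4,1)), 2× right (reaching (4,3)) — 7 moves in all.
Check: order respected (1 at step 2, 2 at step 3); 7 moves as required.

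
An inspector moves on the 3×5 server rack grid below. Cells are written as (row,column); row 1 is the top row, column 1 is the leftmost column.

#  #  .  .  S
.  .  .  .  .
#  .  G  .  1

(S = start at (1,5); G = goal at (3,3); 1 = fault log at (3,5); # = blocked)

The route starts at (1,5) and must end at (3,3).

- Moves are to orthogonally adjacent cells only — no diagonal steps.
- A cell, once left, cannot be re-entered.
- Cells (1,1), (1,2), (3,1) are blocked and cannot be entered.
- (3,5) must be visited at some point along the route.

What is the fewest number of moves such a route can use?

4

Any route passes through (3,5) somewhere between (1,5) and (3,3). Summing Manhattan distances along the two legs ((1,5) → (3,5) → (3,3)) gives a lower bound of 2 + 2 = 4 moves.
A route of 4 moves achieves this: (1,5) → (2,5) → (3,5) → (3,4) → (3,3).
Since 4 matches the lower bound, it is optimal.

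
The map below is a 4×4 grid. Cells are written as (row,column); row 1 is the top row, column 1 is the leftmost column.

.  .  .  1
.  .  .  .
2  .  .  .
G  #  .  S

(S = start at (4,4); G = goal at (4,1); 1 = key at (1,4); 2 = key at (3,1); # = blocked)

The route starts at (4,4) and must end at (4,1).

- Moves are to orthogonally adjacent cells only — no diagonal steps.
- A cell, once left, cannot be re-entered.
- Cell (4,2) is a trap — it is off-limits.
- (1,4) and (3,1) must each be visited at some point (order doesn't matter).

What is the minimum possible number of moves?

Any route passes through (1,4) and (3,1) in some order between (4,4) and (4,1). Summing Manhattan distances along each leg and taking the cheapest ordering ((4,4) → (1,4) → (3,1) → (4,1)) gives a lower bound of 3 + 5 + 1 = 9 moves.
A route of 9 moves achieves this: (4,4) → (3,4) → (2,4) → (1,4) → (1,3) → (2,3) → (3,3) → (3,2) → (3,1) → (4,1).
Since 9 matches the lower bound, it is optimal.

9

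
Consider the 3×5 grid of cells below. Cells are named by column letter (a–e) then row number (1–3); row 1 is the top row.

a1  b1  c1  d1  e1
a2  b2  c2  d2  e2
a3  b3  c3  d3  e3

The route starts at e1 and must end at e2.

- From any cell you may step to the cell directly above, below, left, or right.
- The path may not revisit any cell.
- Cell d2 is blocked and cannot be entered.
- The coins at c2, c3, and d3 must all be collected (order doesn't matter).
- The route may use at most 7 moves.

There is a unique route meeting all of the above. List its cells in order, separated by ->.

Any route must reach c2, c3, and d3 and still end at e2 within 7 moves, so the order of the required stops is forced.
Route from e1: left 2 to c1, down 2 to c3, right 2 to e3, up 1 to e2 — 7 moves in all.
Check: all required cells visited; 7 ≤ 7 moves.

e1 -> d1 -> c1 -> c2 -> c3 -> d3 -> e3 -> e2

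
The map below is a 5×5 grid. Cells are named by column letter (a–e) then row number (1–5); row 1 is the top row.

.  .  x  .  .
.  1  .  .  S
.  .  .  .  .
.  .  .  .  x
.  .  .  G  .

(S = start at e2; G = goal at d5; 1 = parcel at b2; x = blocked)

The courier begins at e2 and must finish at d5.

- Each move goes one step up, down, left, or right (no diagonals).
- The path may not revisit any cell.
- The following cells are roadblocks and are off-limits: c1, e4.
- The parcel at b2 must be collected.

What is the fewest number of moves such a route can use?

Any route passes through b2 somewhere between e2 and d5. Summing Manhattan distances along the two legs (e2 → b2 → d5) gives a lower bound of 3 + 5 = 8 moves.
A route of 8 moves achieves this: e2 → d2 → c2 → b2 → b3 → b4 → b5 → c5 → d5.
Since 8 matches the lower bound, it is optimal.

8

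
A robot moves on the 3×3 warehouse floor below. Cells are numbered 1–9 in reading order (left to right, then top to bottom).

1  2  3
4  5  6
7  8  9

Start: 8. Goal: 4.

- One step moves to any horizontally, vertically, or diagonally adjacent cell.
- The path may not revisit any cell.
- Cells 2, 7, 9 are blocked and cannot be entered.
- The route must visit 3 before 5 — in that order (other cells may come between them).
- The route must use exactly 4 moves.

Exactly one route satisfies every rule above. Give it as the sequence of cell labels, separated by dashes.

The waypoints must appear in the order 3, 5, with no cell reused.
Route from 8: up-right 1 to 6, up 1 to 3, down-left 1 to 5, left 1 to 4 — 4 moves in all.
Check: order respected (3 at step 2, 5 at step 3); 4 moves as required.

8 - 6 - 3 - 5 - 4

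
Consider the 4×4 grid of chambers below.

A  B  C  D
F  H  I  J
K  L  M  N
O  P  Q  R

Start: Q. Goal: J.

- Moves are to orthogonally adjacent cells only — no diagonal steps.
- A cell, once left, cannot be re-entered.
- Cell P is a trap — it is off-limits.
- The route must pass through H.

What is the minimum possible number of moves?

Any route passes through H somewhere between Q and J. Summing Manhattan distances along the two legs (Q → H → J) gives a lower bound of 3 + 2 = 5 moves.
A route of 5 moves achieves this: Q → M → L → H → I → J.
Since 5 matches the lower bound, it is optimal.

5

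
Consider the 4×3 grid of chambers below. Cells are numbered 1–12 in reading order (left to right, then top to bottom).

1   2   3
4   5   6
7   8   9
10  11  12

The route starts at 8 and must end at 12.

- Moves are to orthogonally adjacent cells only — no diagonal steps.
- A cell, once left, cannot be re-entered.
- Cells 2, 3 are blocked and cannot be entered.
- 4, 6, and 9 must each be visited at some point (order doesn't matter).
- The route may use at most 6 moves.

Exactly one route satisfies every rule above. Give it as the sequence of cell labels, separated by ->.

8 -> 7 -> 4 -> 5 -> 6 -> 9 -> 12

The 6-move cap with required stops at 4, 6, 9 leaves no slack for detours.
Route from 8: left to 7, up to 4, 2× right (reaching 6), 2× down (reaching 12) — 6 moves in all.
Check: all required cells visited; 6 ≤ 6 moves.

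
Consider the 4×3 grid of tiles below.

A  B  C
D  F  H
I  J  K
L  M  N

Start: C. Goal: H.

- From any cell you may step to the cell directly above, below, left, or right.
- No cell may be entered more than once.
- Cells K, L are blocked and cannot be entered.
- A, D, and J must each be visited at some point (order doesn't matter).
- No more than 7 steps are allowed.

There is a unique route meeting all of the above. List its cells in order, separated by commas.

Any route must reach A, D, and J and still end at H within 7 moves, so the order of the required stops is forced.
Route from C: left 2 to A, down 2 to I, right 1 to J, up 1 to F, right 1 to H — 7 moves in all.
Check: all required cells visited; 7 ≤ 7 moves.

C, B, A, D, I, J, F, H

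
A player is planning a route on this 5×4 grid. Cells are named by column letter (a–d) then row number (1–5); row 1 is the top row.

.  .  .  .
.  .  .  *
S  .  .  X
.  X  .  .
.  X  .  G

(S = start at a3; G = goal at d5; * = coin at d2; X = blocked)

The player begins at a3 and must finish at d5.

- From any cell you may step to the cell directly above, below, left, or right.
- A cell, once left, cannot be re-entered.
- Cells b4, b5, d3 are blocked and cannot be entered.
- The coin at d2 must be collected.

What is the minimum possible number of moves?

Any route passes through d2 somewhere between a3 and d5. Summing Manhattan distances along the two legs (a3 → d2 → d5) gives a lower bound of 4 + 3 = 7 moves.
That bound ignores the blocked cells. Measuring each leg by the fewest moves that actually steer around them (a3→d2: 4; d2→d5: 5) raises the lower bound to 9.
The shortest route satisfying every rule uses 11 moves: a3 → a2 → a1 → b1 → c1 → d1 → d2 → c2 → c3 → c4 → c5 → d5.
The no-revisit rule (legs can't share cells) pushes the minimum above the 9-move bound; an exhaustive check rules out every length from 9 to 10, leaving 11 as the minimum.

11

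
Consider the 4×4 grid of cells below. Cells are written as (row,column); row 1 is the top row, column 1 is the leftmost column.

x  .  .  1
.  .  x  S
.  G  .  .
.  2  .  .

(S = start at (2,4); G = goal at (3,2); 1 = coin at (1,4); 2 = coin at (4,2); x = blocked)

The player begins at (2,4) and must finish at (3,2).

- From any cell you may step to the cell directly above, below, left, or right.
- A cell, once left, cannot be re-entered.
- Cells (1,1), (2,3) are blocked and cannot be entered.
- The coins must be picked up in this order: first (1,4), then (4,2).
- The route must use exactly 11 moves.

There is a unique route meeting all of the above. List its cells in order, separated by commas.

(2,4), (1,4), (1,3), (1,2), (2,2), (2,1), (3,1), (4,1), (4,2), (4,3), (3,3), (3,2)

The waypoints must appear in the order (1,4), (4,2), with no cell reused.
Route from (2,4): up to (1,4), 2× left (reaching (1,2)), down to (2,2), left to (2,1), 2× down (reaching (4,1)), 2× right (reaching (4,3)), up to (3,3), left to (3,2) — 11 moves in all.
Check: order respected (1 at step 1, 2 at step 8); 11 moves as required.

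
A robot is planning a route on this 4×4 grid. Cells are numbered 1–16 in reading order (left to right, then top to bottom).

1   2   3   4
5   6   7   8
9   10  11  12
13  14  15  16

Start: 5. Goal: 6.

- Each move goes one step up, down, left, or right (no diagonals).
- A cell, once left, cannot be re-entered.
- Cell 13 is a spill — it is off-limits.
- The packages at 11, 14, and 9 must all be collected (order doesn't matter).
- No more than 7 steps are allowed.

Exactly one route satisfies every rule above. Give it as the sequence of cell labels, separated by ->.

The 7-move cap with required stops at 11, 14, 9 leaves no slack for detours.
Route from 5: down to 9, right to 10, down to 14, right to 15, 2× up (reaching 7), left to 6 — 7 moves in all.
Check: all required cells visited; 7 ≤ 7 moves.

5 -> 9 -> 10 -> 14 -> 15 -> 11 -> 7 -> 6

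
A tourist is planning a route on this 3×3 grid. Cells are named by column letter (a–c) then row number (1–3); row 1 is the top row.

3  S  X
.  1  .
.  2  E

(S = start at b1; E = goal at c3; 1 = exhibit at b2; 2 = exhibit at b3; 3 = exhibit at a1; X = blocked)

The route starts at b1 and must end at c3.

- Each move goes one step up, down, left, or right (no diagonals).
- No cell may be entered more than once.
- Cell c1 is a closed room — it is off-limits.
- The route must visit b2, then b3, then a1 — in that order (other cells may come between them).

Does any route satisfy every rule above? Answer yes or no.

Ignoring the required order, 2 revisit-free routes from b1 to c3 pass through all of b2, b3, and a1; the waypoint orders that occur are a1 → b3 → b2 (1); a1 → b2 → b3 (1) — never b2 → b3 → a1.

no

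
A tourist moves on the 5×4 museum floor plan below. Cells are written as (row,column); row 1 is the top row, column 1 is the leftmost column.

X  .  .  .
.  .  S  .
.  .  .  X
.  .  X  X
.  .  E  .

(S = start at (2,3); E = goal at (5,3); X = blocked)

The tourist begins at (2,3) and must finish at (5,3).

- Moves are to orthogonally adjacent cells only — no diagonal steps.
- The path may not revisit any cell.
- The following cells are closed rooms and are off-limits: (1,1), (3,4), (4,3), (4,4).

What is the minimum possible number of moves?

5

The Manhattan distance from (2,3) to (5,3) is |2−5| + |3−3| = 3, so at least 3 moves are needed.
That bound ignores the blocked cells. Measuring each leg by the fewest moves that actually steer around them ((2,3)→(5,3): 5) raises the lower bound to 5.
A route of 5 moves exists: (2,3) → (3,3) → (3,2) → (4,2) → (5,2) → (5,3).
Since 5 matches that lower bound, it is optimal.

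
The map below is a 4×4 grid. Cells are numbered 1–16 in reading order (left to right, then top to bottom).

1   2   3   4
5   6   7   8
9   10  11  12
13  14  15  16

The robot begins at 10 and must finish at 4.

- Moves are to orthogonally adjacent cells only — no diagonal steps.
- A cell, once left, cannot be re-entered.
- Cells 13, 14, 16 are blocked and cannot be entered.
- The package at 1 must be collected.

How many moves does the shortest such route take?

Any route passes through 1 somewhere between 10 and 4. Summing Manhattan distances along the two legs (10 → 1 → 4) gives a lower bound of 3 + 3 = 6 moves.
A route of 6 moves achieves this: 10 → 6 → 5 → 1 → 2 → 3 → 4.
Since 6 matches the lower bound, it is optimal.

6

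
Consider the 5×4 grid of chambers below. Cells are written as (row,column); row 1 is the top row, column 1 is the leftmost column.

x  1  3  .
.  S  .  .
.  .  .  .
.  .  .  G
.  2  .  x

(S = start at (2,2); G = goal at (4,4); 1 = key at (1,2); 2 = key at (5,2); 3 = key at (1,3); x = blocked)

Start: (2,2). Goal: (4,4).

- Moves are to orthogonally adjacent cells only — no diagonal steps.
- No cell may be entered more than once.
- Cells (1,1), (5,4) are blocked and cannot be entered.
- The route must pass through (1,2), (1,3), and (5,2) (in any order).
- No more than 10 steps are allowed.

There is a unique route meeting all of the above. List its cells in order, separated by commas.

The budget equals the shortest possible length, so every move has to be on a shortest route through the required cells.
Route from (2,2): up to (1,2), right to (1,3), 2× down (reaching (3,3)), left to (3,2), 2× down (reaching (5,2)), right to (5,3), up to (4,3), right to (4,4) — 10 moves in all.
Check: all required cells visited; 10 ≤ 10 moves.

(2,2), (1,2), (1,3), (2,3), (3,3), (3,2), (4,2), (5,2), (5,3), (4,3), (4,4)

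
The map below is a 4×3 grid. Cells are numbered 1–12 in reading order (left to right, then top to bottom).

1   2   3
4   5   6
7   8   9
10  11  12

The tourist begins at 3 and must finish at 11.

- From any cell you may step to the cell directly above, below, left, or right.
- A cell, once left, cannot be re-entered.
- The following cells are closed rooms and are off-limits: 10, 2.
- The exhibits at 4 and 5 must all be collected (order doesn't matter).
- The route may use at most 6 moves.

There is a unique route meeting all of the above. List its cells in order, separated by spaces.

3 6 5 4 7 8 11

The budget equals the shortest possible length, so every move has to be on a shortest route through the required cells.
Route from 3: down 1 to 6, left 2 to 4, down 1 to 7, right 1 to 8, down 1 to 11 — 6 moves in all.
Check: all required cells visited; 6 ≤ 6 moves.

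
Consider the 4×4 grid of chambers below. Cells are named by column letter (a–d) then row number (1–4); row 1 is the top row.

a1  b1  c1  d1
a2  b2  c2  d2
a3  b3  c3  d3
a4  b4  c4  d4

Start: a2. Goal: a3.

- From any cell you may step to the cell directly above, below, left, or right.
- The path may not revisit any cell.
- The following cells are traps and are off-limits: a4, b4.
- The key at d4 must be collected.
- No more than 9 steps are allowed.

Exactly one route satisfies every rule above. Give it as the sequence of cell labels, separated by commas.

a2, b2, c2, d2, d3, d4, c4, c3, b3, a3

The 9-move cap with required stops at d4 leaves no slack for detours.
Route from a2: right 3 to d2, down 2 to d4, left 1 to c4, up 1 to c3, left 2 to a3 — 9 moves in all.
Check: all required cells visited; 9 ≤ 9 moves.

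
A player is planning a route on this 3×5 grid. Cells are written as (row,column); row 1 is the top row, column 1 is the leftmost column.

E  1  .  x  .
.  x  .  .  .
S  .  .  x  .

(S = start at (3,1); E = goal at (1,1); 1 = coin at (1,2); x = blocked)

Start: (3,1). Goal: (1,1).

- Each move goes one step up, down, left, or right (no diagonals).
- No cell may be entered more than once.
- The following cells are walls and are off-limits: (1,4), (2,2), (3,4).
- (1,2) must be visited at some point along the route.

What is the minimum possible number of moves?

Any route passes through (1,2) somewhere between (3,1) and (1,1). Summing Manhattan distances along the two legs ((3,1) → (1,2) → (1,1)) gives a lower bound of 3 + 1 = 4 moves.
The shortest route satisfying every rule uses 6 moves: (3,1) → (3,2) → (3,3) → (2,3) → (1,3) → (1,2) → (1,1).
The no-revisit rule (legs can't share cells) pushes the minimum above the 4-move bound; an exhaustive check rules out every length from 4 to 5, leaving 6 as the minimum.

6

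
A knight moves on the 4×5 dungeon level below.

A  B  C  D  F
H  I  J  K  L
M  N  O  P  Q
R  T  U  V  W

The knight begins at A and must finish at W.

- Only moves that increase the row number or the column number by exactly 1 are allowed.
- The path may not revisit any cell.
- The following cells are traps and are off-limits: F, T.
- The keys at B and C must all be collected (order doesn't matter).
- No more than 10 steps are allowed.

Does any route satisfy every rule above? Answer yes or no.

yes

One route that works: A → B → C → J → O → U → V → W.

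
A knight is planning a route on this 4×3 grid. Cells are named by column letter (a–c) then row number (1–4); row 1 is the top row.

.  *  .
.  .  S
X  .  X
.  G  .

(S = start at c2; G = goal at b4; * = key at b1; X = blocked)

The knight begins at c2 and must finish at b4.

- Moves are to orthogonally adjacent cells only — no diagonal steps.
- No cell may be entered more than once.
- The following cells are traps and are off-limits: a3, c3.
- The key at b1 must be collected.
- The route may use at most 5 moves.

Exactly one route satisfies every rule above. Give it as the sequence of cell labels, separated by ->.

c2 -> c1 -> b1 -> b2 -> b3 -> b4

The 5-move cap with required stops at b1 leaves no slack for detours.
Route from c2: up 1 to c1, left 1 to b1, down 3 to b4 — 5 moves in all.
Check: all required cells visited; 5 ≤ 5 moves.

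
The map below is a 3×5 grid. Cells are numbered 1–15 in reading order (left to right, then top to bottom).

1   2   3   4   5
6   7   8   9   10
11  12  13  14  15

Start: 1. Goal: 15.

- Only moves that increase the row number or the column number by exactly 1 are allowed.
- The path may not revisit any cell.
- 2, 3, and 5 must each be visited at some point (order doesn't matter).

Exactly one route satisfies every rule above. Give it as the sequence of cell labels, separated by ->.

Moves only go right or down, so the column and row indices never decrease.
Route from 1: 4× right (reaching 5), 2× down (reaching 15) — 6 moves in all.
Check: all required cells visited.

1 -> 2 -> 3 -> 4 -> 5 -> 10 -> 15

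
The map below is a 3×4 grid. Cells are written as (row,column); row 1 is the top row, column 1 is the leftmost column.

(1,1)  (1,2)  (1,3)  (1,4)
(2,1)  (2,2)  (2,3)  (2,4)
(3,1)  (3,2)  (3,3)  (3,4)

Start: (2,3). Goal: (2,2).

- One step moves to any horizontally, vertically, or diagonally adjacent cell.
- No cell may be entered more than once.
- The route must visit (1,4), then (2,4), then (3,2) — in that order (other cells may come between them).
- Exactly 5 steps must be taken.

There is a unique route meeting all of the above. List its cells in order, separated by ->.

The waypoints must appear in the order (1,4), (2,4), (3,2), with no cell reused.
Route from (2,3): up-right 1 to (1,4), down 1 to (2,4), down-left 1 to (3,3), left 1 to (3,2), up 1 to (2,2) — 5 moves in all.
Check: order respected ((1,4) at step 1, (2,4) at step 2, (3,2) at step 4); 5 moves as required.

(2,3) -> (1,4) -> (2,4) -> (3,3) -> (3,2) -> (2,2)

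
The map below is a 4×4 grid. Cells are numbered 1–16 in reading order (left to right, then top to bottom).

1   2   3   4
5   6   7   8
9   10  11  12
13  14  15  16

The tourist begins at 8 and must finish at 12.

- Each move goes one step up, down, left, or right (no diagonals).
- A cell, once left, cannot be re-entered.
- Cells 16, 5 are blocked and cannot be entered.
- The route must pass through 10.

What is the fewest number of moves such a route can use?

5

Any route passes through 10 somewhere between 8 and 12. Summing Manhattan distances along the two legs (8 → 10 → 12) gives a lower bound of 3 + 2 = 5 moves.
A route of 5 moves achieves this: 8 → 7 → 6 → 10 → 11 → 12.
Since 5 matches the lower bound, it is optimal.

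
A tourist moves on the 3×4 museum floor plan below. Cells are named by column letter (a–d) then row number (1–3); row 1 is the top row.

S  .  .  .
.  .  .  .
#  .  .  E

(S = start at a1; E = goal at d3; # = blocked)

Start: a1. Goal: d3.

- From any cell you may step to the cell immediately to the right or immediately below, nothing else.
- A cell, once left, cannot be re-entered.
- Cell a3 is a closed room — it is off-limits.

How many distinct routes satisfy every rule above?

A right/down-only route from a1 to d3 makes exactly 2 down-moves and 3 right-moves in some order.
With no other constraints that would be C(5,2) = 10 routes.
Subtract routes through each blocked cell (inclusion–exclusion for overlaps): − through a3: 1 → 9.
That gives 9 routes.

9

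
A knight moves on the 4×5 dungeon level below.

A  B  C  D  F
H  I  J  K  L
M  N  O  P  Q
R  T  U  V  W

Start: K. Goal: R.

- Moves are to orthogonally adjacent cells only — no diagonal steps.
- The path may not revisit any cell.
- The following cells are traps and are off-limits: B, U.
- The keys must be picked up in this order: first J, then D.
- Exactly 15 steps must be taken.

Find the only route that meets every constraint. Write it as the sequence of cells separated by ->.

The waypoints must appear in the order J, D, with no cell reused.
Route from K: left 1 to J, up 1 to C, right 2 to F, down 3 to W, left 1 to V, up 1 to P, left 2 to N, up 1 to I, left 1 to H, down 2 to R — 15 moves in all.
Check: order respected (J at step 1, D at step 3); 15 moves as required.

K -> J -> C -> D -> F -> L -> Q -> W -> V -> P -> O -> N -> I -> H -> M -> R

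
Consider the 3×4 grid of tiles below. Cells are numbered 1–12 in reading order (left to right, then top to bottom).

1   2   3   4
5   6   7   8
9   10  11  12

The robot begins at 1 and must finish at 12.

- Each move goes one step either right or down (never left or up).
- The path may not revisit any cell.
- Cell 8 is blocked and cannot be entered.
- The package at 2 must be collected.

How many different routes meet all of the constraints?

A right/down-only route from 1 to 12 makes exactly 2 down-moves and 3 right-moves in some order.
With no other constraints that would be C(5,2) = 10 routes.
Split at 2 and multiply the segment counts (each segment already excludes blocked cells): 1→2: 1; 2→12: 3; product = 3.
That gives 3 routes.

3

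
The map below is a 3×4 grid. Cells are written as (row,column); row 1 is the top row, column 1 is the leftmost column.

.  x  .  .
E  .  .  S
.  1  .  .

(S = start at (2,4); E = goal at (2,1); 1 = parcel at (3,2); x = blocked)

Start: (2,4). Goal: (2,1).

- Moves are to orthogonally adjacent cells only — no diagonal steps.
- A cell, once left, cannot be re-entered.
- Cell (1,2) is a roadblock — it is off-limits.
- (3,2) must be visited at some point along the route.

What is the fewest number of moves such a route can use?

5

Any route passes through (3,2) somewhere between (2,4) and (2,1). Summing Manhattan distances along the two legs ((2,4) → (3,2) → (2,1)) gives a lower bound of 3 + 2 = 5 moves.
A route of 5 moves achieves this: (2,4) → (3,4) → (3,3) → (3,2) → (2,2) → (2,1).
Since 5 matches the lower bound, it is optimal.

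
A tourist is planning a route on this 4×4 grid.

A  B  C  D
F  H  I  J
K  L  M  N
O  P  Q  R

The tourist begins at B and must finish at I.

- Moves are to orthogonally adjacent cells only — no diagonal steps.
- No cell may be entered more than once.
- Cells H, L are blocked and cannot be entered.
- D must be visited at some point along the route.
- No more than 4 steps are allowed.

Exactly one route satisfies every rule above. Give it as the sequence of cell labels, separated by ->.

B -> C -> D -> J -> I

The budget equals the shortest possible length, so every move has to be on a shortest route through the required cells.
Route from B: 2× right (reaching D), down to J, left to I — 4 moves in all.
Check: all required cells visited; 4 ≤ 4 moves.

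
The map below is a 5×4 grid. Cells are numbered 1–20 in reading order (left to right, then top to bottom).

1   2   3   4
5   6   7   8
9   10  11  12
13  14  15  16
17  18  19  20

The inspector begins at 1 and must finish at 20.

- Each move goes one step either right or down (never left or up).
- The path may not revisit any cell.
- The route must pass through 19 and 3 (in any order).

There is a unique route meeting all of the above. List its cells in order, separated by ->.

1 -> 2 -> 3 -> 7 -> 11 -> 15 -> 19 -> 20

Moves only go right or down, so the column and row indices never decrease.
Route from 1: right 2 to 3, down 4 to 19, right 1 to 20 — 7 moves in all.
Check: all required cells visited.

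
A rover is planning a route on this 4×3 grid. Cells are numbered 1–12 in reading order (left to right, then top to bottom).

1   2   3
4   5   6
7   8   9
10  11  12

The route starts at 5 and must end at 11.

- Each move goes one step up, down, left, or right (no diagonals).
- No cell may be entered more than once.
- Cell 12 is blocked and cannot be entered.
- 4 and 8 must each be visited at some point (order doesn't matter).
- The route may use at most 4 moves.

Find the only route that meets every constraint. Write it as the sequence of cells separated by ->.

The budget equals the shortest possible length, so every move has to be on a shortest route through the required cells.
Route from 5: left to 4, down to 7, right to 8, down to 11 — 4 moves in all.
Check: all required cells visited; 4 ≤ 4 moves.

5 -> 4 -> 7 -> 8 -> 11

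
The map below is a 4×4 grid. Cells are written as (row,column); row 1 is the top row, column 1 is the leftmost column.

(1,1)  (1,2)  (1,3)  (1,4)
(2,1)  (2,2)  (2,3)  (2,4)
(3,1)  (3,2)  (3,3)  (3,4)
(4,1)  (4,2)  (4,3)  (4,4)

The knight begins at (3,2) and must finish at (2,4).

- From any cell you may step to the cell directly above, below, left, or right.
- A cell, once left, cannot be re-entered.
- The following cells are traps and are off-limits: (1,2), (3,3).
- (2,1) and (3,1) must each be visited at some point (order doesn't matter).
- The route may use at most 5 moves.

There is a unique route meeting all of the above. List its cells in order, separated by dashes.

(3,2) - (3,1) - (2,1) - (2,2) - (2,3) - (2,4)

The budget equals the shortest possible length, so every move has to be on a shortest route through the required cells.
Route from (3,2): left 1 to (3,1), up 1 to (2,1), right 3 to (2,4) — 5 moves in all.
Check: all required cells visited; 5 ≤ 5 moves.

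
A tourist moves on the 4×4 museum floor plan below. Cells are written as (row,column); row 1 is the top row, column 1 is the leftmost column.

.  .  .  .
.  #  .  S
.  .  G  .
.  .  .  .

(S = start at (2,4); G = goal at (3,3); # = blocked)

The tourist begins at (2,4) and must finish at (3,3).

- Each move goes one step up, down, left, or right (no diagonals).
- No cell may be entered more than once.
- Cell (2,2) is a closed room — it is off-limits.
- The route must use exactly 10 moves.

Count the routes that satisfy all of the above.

6

Need simple routes of exactly 10 moves from (2,4) to (3,3) (Manhattan distance 2, so 4 moves are spent on a detour and 4 undoing it).
Enumerating: (2,4) (1,4) (1,3) (1,2) (1,1) (2,1) (3,1) (4,1) (4,2) (3,2) (3,3) | (2,4) (1,4) (1,3) (1,2) (1,1) (2,1) (3,1) (4,1) (4,2) (4,3) (3,3) | (2,4) (1,4) (1,3) (1,2) (1,1) (2,1) (3,1) (3,2) (4,2) (4,3) (3,3) | (2,4) (2,3) (1,3) (1,2) (1,1) (2,1) (3,1) (4,1) (4,2) (3,2) (3,3) | (2,4) (2,3) (1,3) (1,2) (1,1) (2,1) (3,1) (4,1) (4,2) (4,3) (3,3) | (2,4) (2,3) (1,3) (1,2) (1,1) (2,1) (3,1) (3,2) (4,2) (4,3) (3,3).
That gives 6 routes.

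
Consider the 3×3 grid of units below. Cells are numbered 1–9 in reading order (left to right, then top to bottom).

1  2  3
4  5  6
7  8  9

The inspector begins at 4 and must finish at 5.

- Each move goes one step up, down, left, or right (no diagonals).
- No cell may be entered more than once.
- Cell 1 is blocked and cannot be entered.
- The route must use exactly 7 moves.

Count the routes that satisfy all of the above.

Need simple routes of exactly 7 moves from 4 to 5 (Manhattan distance 1, so 3 moves are spent on a detour and 3 undoing it).
Enumerating: 4 7 8 9 6 3 2 5.
That gives 1 route.

1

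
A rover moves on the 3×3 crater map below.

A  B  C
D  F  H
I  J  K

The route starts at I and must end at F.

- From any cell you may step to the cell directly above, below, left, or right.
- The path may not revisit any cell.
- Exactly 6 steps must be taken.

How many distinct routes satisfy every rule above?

2

Need simple routes of exactly 6 moves from I to F (Manhattan distance 2, so 2 moves are spent on a detour and 2 undoing it).
Enumerating: I D A B C H F | I J K H C B F.
That gives 2 routes.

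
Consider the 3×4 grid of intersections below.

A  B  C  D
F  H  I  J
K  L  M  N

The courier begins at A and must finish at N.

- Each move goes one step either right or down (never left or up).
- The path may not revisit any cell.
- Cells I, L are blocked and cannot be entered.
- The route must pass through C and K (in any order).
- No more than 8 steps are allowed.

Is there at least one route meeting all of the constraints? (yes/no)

K is below but to the left of C: going C → K would need a leftward move and K → C an upward move, so no right/down-only route can visit both required cells.

no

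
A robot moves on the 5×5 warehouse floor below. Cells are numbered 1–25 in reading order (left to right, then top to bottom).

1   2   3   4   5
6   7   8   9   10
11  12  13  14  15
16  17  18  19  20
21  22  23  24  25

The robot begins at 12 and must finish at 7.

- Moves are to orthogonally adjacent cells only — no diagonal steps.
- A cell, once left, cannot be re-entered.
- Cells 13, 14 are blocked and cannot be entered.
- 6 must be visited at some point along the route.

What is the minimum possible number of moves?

Any route passes through 6 somewhere between 12 and 7. Summing Manhattan distances along the two legs (12 → 6 → 7) gives a lower bound of 2 + 1 = 3 moves.
A route of 3 moves achieves this: 12 → 11 → 6 → 7.
Since 3 matches the lower bound, it is optimal.

3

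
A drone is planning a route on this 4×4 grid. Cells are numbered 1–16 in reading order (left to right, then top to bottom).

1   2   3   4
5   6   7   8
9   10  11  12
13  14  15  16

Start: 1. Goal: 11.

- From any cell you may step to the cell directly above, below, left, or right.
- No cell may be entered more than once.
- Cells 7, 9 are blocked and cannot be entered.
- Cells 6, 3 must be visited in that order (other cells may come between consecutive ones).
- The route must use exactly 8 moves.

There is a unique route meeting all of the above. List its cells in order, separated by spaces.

1 5 6 2 3 4 8 12 11

The waypoints must appear in the order 6, 3, with no cell reused.
Route from 1: down 1 to 5, right 1 to 6, up 1 to 2, right 2 to 4, down 2 to 12, left 1 to 11 — 8 moves in all.
Check: order respected (6 at step 2, 3 at step 4); 8 moves as required.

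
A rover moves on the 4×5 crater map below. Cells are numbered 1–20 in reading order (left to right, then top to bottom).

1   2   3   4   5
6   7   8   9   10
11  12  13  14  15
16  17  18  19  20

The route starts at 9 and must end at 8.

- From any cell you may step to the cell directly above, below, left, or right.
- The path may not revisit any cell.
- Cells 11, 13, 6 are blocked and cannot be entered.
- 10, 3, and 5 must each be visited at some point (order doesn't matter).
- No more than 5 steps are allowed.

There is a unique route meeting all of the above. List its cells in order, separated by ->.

9 -> 10 -> 5 -> 4 -> 3 -> 8

Any route must reach 10, 3, and 5 and still end at 8 within 5 moves, so the order of the required stops is forced.
Route from 9: right to 10, up to 5, 2× left (reaching 3), down to 8 — 5 moves in all.
Check: all required cells visited; 5 ≤ 5 moves.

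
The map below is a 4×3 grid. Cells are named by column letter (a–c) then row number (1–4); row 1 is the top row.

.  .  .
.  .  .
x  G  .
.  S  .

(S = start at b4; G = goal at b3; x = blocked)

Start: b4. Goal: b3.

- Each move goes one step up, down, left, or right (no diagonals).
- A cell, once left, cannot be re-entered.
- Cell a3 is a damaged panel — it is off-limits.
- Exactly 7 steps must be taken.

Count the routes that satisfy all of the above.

Need simple routes of exactly 7 moves from b4 to b3 (Manhattan distance 1, so 3 moves are spent on a detour and 3 undoing it).
Enumerating: b4 c4 c3 c2 c1 b1 b2 b3.
That gives 1 route.

1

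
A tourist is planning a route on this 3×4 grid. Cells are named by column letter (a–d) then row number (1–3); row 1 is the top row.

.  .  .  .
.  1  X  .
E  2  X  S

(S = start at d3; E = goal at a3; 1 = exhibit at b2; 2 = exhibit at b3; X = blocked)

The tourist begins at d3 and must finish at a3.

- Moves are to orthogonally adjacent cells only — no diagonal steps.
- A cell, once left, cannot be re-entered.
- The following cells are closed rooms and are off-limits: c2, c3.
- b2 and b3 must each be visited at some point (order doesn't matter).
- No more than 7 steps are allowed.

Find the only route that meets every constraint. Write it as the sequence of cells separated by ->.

The 7-move cap with required stops at b2, b3 leaves no slack for detours.
Route from d3: up 2 to d1, left 2 to b1, down 2 to b3, left 1 to a3 — 7 moves in all.
Check: all required cells visited; 7 ≤ 7 moves.

d3 -> d2 -> d1 -> c1 -> b1 -> b2 -> b3 -> a3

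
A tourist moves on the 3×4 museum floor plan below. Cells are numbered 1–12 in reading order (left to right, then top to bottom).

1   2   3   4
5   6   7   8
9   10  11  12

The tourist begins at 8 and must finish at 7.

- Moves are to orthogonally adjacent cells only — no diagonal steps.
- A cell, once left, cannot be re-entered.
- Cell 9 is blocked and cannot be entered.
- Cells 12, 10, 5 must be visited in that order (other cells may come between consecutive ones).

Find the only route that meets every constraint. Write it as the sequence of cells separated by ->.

8 -> 12 -> 11 -> 10 -> 6 -> 5 -> 1 -> 2 -> 3 -> 7

The waypoints must appear in the order 12, 10, 5, with no cell reused.
Route from 8: down 1 to 12, left 2 to 10, up 1 to 6, left 1 to 5, up 1 to 1, right 2 to 3, down 1 to 7 — 9 moves in all.
Check: order respected (12 at step 1, 10 at step 3, 5 at step 5).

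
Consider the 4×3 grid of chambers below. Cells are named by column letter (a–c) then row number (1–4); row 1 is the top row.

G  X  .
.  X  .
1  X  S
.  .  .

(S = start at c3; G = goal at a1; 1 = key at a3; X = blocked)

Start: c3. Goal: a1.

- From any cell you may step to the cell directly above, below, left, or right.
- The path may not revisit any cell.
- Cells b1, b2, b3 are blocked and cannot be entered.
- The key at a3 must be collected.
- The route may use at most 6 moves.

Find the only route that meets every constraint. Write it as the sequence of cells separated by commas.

c3, c4, b4, a4, a3, a2, a1

The 6-move cap with required stops at a3 leaves no slack for detours.
Route from c3: down to c4, 2× left (reaching a4), 3× up (reaching a1) — 6 moves in all.
Check: all required cells visited; 6 ≤ 6 moves.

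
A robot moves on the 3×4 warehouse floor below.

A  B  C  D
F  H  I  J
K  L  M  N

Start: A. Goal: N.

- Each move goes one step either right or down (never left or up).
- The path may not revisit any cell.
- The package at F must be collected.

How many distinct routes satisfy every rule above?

A right/down-only route from A to N makes exactly 2 down-moves and 3 right-moves in some order.
With no other constraints that would be C(5,2) = 10 routes.
Split at F and multiply the segment counts: A→F: 1; F→N: 4; product = 4.
That gives 4 routes.

4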